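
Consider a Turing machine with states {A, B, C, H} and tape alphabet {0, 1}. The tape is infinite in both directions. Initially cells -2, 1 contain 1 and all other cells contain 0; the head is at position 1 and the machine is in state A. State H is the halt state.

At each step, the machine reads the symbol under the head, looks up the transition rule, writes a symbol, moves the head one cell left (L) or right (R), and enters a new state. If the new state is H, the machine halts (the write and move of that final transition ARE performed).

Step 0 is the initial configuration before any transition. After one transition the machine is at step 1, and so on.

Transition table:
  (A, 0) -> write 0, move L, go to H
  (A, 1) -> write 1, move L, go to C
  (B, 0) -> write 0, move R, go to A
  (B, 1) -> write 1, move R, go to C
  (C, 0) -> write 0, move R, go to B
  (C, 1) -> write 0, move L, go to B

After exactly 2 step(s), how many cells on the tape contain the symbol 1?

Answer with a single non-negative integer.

Answer: 2

Derivation:
Step 1: in state A at pos 1, read 1 -> (A,1)->write 1,move L,goto C. Now: state=C, head=0, tape[-3..2]=010010 (head:    ^)
Step 2: in state C at pos 0, read 0 -> (C,0)->write 0,move R,goto B. Now: state=B, head=1, tape[-3..2]=010010 (head:     ^)
Cells containing 1 after step 2: {-2, 1} -> 2 cell(s)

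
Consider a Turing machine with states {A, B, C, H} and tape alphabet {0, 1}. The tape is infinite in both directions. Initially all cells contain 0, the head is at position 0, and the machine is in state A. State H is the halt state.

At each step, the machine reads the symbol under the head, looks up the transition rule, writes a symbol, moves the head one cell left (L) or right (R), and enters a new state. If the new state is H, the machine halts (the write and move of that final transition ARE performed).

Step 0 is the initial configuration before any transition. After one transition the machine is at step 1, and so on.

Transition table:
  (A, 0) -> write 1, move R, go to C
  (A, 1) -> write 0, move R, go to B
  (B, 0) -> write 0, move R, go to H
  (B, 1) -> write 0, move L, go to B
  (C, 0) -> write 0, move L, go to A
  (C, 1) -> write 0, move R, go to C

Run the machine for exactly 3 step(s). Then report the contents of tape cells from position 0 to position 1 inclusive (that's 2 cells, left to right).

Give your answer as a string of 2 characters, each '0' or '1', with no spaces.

Answer: 00

Derivation:
Step 1: in state A at pos 0, read 0 -> (A,0)->write 1,move R,goto C. Now: state=C, head=1, tape[-1..2]=0100 (head:   ^)
Step 2: in state C at pos 1, read 0 -> (C,0)->write 0,move L,goto A. Now: state=A, head=0, tape[-1..2]=0100 (head:  ^)
Step 3: in state A at pos 0, read 1 -> (A,1)->write 0,move R,goto B. Now: state=B, head=1, tape[-1..2]=0000 (head:   ^)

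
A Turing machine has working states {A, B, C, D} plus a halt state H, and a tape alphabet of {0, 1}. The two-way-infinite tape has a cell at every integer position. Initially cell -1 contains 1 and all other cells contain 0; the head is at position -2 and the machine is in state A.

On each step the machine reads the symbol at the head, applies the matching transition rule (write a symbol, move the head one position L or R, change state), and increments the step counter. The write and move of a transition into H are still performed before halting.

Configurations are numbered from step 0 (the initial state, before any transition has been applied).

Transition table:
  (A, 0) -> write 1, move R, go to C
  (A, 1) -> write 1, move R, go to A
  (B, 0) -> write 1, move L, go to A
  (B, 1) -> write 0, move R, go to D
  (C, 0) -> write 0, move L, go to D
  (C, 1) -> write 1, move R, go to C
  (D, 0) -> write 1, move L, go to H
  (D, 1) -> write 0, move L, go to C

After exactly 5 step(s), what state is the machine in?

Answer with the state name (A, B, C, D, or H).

Answer: C

Derivation:
Step 1: in state A at pos -2, read 0 -> (A,0)->write 1,move R,goto C. Now: state=C, head=-1, tape[-3..0]=0110 (head:   ^)
Step 2: in state C at pos -1, read 1 -> (C,1)->write 1,move R,goto C. Now: state=C, head=0, tape[-3..1]=01100 (head:    ^)
Step 3: in state C at pos 0, read 0 -> (C,0)->write 0,move L,goto D. Now: state=D, head=-1, tape[-3..1]=01100 (head:   ^)
Step 4: in state D at pos -1, read 1 -> (D,1)->write 0,move L,goto C. Now: state=C, head=-2, tape[-3..1]=01000 (head:  ^)
Step 5: in state C at pos -2, read 1 -> (C,1)->write 1,move R,goto C. Now: state=C, head=-1, tape[-3..1]=01000 (head:   ^)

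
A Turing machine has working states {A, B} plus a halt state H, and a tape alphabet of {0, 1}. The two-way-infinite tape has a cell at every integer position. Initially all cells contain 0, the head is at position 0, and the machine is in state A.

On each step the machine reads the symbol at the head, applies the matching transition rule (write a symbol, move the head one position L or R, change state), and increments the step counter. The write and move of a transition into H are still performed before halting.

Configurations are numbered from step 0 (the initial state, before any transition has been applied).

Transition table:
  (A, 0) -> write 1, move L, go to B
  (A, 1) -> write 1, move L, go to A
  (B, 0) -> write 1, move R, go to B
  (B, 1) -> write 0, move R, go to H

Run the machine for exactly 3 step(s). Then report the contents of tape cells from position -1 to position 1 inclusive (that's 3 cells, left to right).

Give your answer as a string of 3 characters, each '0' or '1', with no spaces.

Answer: 100

Derivation:
Step 1: in state A at pos 0, read 0 -> (A,0)->write 1,move L,goto B. Now: state=B, head=-1, tape[-2..1]=0010 (head:  ^)
Step 2: in state B at pos -1, read 0 -> (B,0)->write 1,move R,goto B. Now: state=B, head=0, tape[-2..1]=0110 (head:   ^)
Step 3: in state B at pos 0, read 1 -> (B,1)->write 0,move R,goto H. Now: state=H, head=1, tape[-2..2]=01000 (head:    ^)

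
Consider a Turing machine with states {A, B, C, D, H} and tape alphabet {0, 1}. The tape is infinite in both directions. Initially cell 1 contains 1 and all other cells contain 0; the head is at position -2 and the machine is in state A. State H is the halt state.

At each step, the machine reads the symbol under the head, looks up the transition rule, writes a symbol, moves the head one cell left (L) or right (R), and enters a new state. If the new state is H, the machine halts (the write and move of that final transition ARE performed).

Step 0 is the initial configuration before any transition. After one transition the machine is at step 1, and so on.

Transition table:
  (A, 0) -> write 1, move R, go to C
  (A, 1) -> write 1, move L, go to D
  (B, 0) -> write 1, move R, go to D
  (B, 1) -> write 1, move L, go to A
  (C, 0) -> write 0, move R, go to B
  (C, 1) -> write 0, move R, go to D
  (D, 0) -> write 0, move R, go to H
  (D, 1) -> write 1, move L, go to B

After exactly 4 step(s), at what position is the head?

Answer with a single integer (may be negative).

Answer: 0

Derivation:
Step 1: in state A at pos -2, read 0 -> (A,0)->write 1,move R,goto C. Now: state=C, head=-1, tape[-3..2]=010010 (head:   ^)
Step 2: in state C at pos -1, read 0 -> (C,0)->write 0,move R,goto B. Now: state=B, head=0, tape[-3..2]=010010 (head:    ^)
Step 3: in state B at pos 0, read 0 -> (B,0)->write 1,move R,goto D. Now: state=D, head=1, tape[-3..2]=010110 (head:     ^)
Step 4: in state D at pos 1, read 1 -> (D,1)->write 1,move L,goto B. Now: state=B, head=0, tape[-3..2]=010110 (head:    ^)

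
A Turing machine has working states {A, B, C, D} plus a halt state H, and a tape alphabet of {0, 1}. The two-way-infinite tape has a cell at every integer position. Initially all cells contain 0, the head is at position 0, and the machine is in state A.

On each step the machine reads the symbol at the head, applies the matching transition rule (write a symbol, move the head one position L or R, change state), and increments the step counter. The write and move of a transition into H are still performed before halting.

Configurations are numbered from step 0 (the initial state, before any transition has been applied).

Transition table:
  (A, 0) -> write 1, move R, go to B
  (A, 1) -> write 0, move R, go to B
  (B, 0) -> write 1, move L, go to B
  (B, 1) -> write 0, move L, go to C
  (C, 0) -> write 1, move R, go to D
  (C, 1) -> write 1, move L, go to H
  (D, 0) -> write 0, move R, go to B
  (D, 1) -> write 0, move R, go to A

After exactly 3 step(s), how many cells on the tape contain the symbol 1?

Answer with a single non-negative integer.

Answer: 1

Derivation:
Step 1: in state A at pos 0, read 0 -> (A,0)->write 1,move R,goto B. Now: state=B, head=1, tape[-1..2]=0100 (head:   ^)
Step 2: in state B at pos 1, read 0 -> (B,0)->write 1,move L,goto B. Now: state=B, head=0, tape[-1..2]=0110 (head:  ^)
Step 3: in state B at pos 0, read 1 -> (B,1)->write 0,move L,goto C. Now: state=C, head=-1, tape[-2..2]=00010 (head:  ^)
Cells containing 1 after step 3: {1} -> 1 cell(s)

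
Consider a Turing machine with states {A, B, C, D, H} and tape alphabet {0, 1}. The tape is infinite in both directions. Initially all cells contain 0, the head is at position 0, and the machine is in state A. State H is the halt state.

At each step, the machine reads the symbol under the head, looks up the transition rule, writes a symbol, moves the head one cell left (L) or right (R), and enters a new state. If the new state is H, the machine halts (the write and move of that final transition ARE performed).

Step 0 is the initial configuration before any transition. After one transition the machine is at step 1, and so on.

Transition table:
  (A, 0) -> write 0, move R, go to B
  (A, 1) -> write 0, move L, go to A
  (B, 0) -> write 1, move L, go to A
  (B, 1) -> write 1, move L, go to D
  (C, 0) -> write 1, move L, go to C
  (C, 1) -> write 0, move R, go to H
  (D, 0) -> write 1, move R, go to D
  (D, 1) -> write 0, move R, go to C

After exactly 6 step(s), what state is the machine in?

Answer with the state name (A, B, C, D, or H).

Answer: C

Derivation:
Step 1: in state A at pos 0, read 0 -> (A,0)->write 0,move R,goto B. Now: state=B, head=1, tape[-1..2]=0000 (head:   ^)
Step 2: in state B at pos 1, read 0 -> (B,0)->write 1,move L,goto A. Now: state=A, head=0, tape[-1..2]=0010 (head:  ^)
Step 3: in state A at pos 0, read 0 -> (A,0)->write 0,move R,goto B. Now: state=B, head=1, tape[-1..2]=0010 (head:   ^)
Step 4: in state B at pos 1, read 1 -> (B,1)->write 1,move L,goto D. Now: state=D, head=0, tape[-1..2]=0010 (head:  ^)
Step 5: in state D at pos 0, read 0 -> (D,0)->write 1,move R,goto D. Now: state=D, head=1, tape[-1..2]=0110 (head:   ^)
Step 6: in state D at pos 1, read 1 -> (D,1)->write 0,move R,goto C. Now: state=C, head=2, tape[-1..3]=01000 (head:    ^)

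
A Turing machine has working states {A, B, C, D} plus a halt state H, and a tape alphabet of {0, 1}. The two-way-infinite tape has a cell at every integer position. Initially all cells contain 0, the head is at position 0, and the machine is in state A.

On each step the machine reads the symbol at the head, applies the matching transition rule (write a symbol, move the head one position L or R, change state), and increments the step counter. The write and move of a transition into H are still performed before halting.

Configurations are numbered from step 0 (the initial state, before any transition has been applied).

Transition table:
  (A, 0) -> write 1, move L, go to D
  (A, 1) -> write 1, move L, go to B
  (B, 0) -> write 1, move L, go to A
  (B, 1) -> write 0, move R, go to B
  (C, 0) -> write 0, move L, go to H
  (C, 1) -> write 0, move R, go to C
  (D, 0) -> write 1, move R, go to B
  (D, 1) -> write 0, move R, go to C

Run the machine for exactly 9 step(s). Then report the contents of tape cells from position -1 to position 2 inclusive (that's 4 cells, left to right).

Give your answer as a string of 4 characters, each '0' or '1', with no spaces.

Answer: 0000

Derivation:
Step 1: in state A at pos 0, read 0 -> (A,0)->write 1,move L,goto D. Now: state=D, head=-1, tape[-2..1]=0010 (head:  ^)
Step 2: in state D at pos -1, read 0 -> (D,0)->write 1,move R,goto B. Now: state=B, head=0, tape[-2..1]=0110 (head:   ^)
Step 3: in state B at pos 0, read 1 -> (B,1)->write 0,move R,goto B. Now: state=B, head=1, tape[-2..2]=01000 (head:    ^)
Step 4: in state B at pos 1, read 0 -> (B,0)->write 1,move L,goto A. Now: state=A, head=0, tape[-2..2]=01010 (head:   ^)
Step 5: in state A at pos 0, read 0 -> (A,0)->write 1,move L,goto D. Now: state=D, head=-1, tape[-2..2]=01110 (head:  ^)
Step 6: in state D at pos -1, read 1 -> (D,1)->write 0,move R,goto C. Now: state=C, head=0, tape[-2..2]=00110 (head:   ^)
Step 7: in state C at pos 0, read 1 -> (C,1)->write 0,move R,goto C. Now: state=C, head=1, tape[-2..2]=00010 (head:    ^)
Step 8: in state C at pos 1, read 1 -> (C,1)->write 0,move R,goto C. Now: state=C, head=2, tape[-2..3]=000000 (head:     ^)
Step 9: in state C at pos 2, read 0 -> (C,0)->write 0,move L,goto H. Now: state=H, head=1, tape[-2..3]=000000 (head:    ^)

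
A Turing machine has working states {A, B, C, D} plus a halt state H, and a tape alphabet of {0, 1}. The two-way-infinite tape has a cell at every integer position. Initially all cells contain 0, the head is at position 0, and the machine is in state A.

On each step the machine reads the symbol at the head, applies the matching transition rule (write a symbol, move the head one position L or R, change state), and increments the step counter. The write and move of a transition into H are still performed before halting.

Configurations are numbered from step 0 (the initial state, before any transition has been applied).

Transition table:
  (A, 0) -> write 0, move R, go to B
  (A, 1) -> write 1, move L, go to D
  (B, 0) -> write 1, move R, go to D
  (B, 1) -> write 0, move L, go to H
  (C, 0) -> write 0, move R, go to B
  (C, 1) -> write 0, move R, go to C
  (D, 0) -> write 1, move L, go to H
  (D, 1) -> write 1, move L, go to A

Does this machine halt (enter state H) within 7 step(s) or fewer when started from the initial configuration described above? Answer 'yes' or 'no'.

Step 1: in state A at pos 0, read 0 -> (A,0)->write 0,move R,goto B. Now: state=B, head=1, tape[-1..2]=0000 (head:   ^)
Step 2: in state B at pos 1, read 0 -> (B,0)->write 1,move R,goto D. Now: state=D, head=2, tape[-1..3]=00100 (head:    ^)
Step 3: in state D at pos 2, read 0 -> (D,0)->write 1,move L,goto H. Now: state=H, head=1, tape[-1..3]=00110 (head:   ^)
State H reached at step 3; 3 <= 7 -> yes

Answer: yes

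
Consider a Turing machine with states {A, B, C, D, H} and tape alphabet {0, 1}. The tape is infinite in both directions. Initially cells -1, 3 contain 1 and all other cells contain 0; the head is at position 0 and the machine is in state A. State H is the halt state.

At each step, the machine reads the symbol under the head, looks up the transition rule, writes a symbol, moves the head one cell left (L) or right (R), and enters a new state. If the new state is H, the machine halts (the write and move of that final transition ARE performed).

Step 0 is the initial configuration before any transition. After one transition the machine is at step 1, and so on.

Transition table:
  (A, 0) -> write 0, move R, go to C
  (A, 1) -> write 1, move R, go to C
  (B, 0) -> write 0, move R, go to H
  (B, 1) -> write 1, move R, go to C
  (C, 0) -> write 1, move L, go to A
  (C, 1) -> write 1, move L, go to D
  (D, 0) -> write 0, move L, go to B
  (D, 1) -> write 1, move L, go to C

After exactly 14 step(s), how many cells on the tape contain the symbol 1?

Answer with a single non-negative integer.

Step 1: in state A at pos 0, read 0 -> (A,0)->write 0,move R,goto C. Now: state=C, head=1, tape[-2..4]=0100010 (head:    ^)
Step 2: in state C at pos 1, read 0 -> (C,0)->write 1,move L,goto A. Now: state=A, head=0, tape[-2..4]=0101010 (head:   ^)
Step 3: in state A at pos 0, read 0 -> (A,0)->write 0,move R,goto C. Now: state=C, head=1, tape[-2..4]=0101010 (head:    ^)
Step 4: in state C at pos 1, read 1 -> (C,1)->write 1,move L,goto D. Now: state=D, head=0, tape[-2..4]=0101010 (head:   ^)
Step 5: in state D at pos 0, read 0 -> (D,0)->write 0,move L,goto B. Now: state=B, head=-1, tape[-2..4]=0101010 (head:  ^)
Step 6: in state B at pos -1, read 1 -> (B,1)->write 1,move R,goto C. Now: state=C, head=0, tape[-2..4]=0101010 (head:   ^)
Step 7: in state C at pos 0, read 0 -> (C,0)->write 1,move L,goto A. Now: state=A, head=-1, tape[-2..4]=0111010 (head:  ^)
Step 8: in state A at pos -1, read 1 -> (A,1)->write 1,move R,goto C. Now: state=C, head=0, tape[-2..4]=0111010 (head:   ^)
Step 9: in state C at pos 0, read 1 -> (C,1)->write 1,move L,goto D. Now: state=D, head=-1, tape[-2..4]=0111010 (head:  ^)
Step 10: in state D at pos -1, read 1 -> (D,1)->write 1,move L,goto C. Now: state=C, head=-2, tape[-3..4]=00111010 (head:  ^)
Step 11: in state C at pos -2, read 0 -> (C,0)->write 1,move L,goto A. Now: state=A, head=-3, tape[-4..4]=001111010 (head:  ^)
Step 12: in state A at pos -3, read 0 -> (A,0)->write 0,move R,goto C. Now: state=C, head=-2, tape[-4..4]=001111010 (head:   ^)
Step 13: in state C at pos -2, read 1 -> (C,1)->write 1,move L,goto D. Now: state=D, head=-3, tape[-4..4]=001111010 (head:  ^)
Step 14: in state D at pos -3, read 0 -> (D,0)->write 0,move L,goto B. Now: state=B, head=-4, tape[-5..4]=0001111010 (head:  ^)
Cells containing 1 after step 14: {-2, -1, 0, 1, 3} -> 5 cell(s)

Answer: 5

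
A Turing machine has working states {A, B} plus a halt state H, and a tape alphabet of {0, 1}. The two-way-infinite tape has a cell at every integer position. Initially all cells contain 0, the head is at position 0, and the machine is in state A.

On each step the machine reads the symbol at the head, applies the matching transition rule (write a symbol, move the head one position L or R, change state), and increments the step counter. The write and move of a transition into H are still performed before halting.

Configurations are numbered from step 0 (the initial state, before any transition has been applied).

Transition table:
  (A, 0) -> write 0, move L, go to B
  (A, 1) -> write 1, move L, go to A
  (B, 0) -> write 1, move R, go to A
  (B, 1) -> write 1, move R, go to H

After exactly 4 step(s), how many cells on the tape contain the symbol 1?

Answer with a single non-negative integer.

Step 1: in state A at pos 0, read 0 -> (A,0)->write 0,move L,goto B. Now: state=B, head=-1, tape[-2..1]=0000 (head:  ^)
Step 2: in state B at pos -1, read 0 -> (B,0)->write 1,move R,goto A. Now: state=A, head=0, tape[-2..1]=0100 (head:   ^)
Step 3: in state A at pos 0, read 0 -> (A,0)->write 0,move L,goto B. Now: state=B, head=-1, tape[-2..1]=0100 (head:  ^)
Step 4: in state B at pos -1, read 1 -> (B,1)->write 1,move R,goto H. Now: state=H, head=0, tape[-2..1]=0100 (head:   ^)
Cells containing 1 after step 4: {-1} -> 1 cell(s)

Answer: 1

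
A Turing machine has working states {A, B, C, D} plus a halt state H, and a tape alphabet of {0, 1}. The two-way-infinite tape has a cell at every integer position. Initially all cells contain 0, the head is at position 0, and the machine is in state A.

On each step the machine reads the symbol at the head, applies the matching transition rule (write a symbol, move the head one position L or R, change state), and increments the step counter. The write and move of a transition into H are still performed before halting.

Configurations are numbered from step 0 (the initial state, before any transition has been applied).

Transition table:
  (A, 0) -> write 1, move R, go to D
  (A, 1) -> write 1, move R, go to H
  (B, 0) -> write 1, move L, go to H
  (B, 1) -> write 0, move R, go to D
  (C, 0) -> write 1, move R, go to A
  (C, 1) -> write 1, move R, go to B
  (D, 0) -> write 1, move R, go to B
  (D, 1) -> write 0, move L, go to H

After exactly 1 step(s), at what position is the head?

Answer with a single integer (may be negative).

Step 1: in state A at pos 0, read 0 -> (A,0)->write 1,move R,goto D. Now: state=D, head=1, tape[-1..2]=0100 (head:   ^)

Answer: 1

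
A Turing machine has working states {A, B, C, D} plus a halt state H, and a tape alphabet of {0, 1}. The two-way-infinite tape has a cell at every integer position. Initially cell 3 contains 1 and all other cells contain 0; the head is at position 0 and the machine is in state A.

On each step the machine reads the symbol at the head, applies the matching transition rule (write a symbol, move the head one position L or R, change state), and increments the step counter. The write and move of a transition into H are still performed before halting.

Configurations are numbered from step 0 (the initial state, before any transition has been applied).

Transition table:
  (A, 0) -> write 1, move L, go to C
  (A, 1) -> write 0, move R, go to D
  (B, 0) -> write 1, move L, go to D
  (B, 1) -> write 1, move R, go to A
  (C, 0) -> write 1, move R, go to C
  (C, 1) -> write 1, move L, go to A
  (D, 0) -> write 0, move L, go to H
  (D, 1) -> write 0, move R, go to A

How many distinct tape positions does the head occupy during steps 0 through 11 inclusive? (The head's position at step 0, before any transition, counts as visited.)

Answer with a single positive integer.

Step 1: in state A at pos 0, read 0 -> (A,0)->write 1,move L,goto C. Now: state=C, head=-1, tape[-2..4]=0010010 (head:  ^)
Step 2: in state C at pos -1, read 0 -> (C,0)->write 1,move R,goto C. Now: state=C, head=0, tape[-2..4]=0110010 (head:   ^)
Step 3: in state C at pos 0, read 1 -> (C,1)->write 1,move L,goto A. Now: state=A, head=-1, tape[-2..4]=0110010 (head:  ^)
Step 4: in state A at pos -1, read 1 -> (A,1)->write 0,move R,goto D. Now: state=D, head=0, tape[-2..4]=0010010 (head:   ^)
Step 5: in state D at pos 0, read 1 -> (D,1)->write 0,move R,goto A. Now: state=A, head=1, tape[-2..4]=0000010 (head:    ^)
Step 6: in state A at pos 1, read 0 -> (A,0)->write 1,move L,goto C. Now: state=C, head=0, tape[-2..4]=0001010 (head:   ^)
Step 7: in state C at pos 0, read 0 -> (C,0)->write 1,move R,goto C. Now: state=C, head=1, tape[-2..4]=0011010 (head:    ^)
Step 8: in state C at pos 1, read 1 -> (C,1)->write 1,move L,goto A. Now: state=A, head=0, tape[-2..4]=0011010 (head:   ^)
Step 9: in state A at pos 0, read 1 -> (A,1)->write 0,move R,goto D. Now: state=D, head=1, tape[-2..4]=0001010 (head:    ^)
Step 10: in state D at pos 1, read 1 -> (D,1)->write 0,move R,goto A. Now: state=A, head=2, tape[-2..4]=0000010 (head:     ^)
Step 11: in state A at pos 2, read 0 -> (A,0)->write 1,move L,goto C. Now: state=C, head=1, tape[-2..4]=0000110 (head:    ^)
Head positions at steps 0..11: starting at 0, distinct positions visited = {-1, 0, 1, 2} -> 4 position(s)

Answer: 4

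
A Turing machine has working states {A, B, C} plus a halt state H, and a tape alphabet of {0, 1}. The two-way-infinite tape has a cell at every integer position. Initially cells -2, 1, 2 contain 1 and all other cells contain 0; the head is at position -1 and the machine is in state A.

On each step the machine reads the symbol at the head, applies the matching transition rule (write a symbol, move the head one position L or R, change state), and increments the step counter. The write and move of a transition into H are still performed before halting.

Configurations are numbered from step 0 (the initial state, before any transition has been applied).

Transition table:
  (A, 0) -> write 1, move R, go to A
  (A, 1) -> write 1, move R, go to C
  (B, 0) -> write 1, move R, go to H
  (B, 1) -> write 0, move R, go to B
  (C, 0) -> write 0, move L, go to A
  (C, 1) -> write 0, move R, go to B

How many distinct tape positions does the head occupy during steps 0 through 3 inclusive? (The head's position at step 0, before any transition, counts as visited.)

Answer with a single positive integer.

Answer: 4

Derivation:
Step 1: in state A at pos -1, read 0 -> (A,0)->write 1,move R,goto A. Now: state=A, head=0, tape[-3..3]=0110110 (head:    ^)
Step 2: in state A at pos 0, read 0 -> (A,0)->write 1,move R,goto A. Now: state=A, head=1, tape[-3..3]=0111110 (head:     ^)
Step 3: in state A at pos 1, read 1 -> (A,1)->write 1,move R,goto C. Now: state=C, head=2, tape[-3..3]=0111110 (head:      ^)
Head positions at steps 0..3: starting at -1, distinct positions visited = {-1, 0, 1, 2} -> 4 position(s)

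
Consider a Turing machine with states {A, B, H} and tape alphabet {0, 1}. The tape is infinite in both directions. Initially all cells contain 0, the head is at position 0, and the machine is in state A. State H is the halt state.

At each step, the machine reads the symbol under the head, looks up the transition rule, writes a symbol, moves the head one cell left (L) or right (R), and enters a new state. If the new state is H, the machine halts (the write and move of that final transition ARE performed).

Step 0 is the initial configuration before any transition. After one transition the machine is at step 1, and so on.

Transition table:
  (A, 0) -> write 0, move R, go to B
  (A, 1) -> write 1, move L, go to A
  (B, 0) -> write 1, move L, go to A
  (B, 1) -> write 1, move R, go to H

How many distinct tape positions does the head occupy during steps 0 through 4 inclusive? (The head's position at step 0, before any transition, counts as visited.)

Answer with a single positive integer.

Answer: 3

Derivation:
Step 1: in state A at pos 0, read 0 -> (A,0)->write 0,move R,goto B. Now: state=B, head=1, tape[-1..2]=0000 (head:   ^)
Step 2: in state B at pos 1, read 0 -> (B,0)->write 1,move L,goto A. Now: state=A, head=0, tape[-1..2]=0010 (head:  ^)
Step 3: in state A at pos 0, read 0 -> (A,0)->write 0,move R,goto B. Now: state=B, head=1, tape[-1..2]=0010 (head:   ^)
Step 4: in state B at pos 1, read 1 -> (B,1)->write 1,move R,goto H. Now: state=H, head=2, tape[-1..3]=00100 (head:    ^)
Head positions at steps 0..4: starting at 0, distinct positions visited = {0, 1, 2} -> 3 position(s)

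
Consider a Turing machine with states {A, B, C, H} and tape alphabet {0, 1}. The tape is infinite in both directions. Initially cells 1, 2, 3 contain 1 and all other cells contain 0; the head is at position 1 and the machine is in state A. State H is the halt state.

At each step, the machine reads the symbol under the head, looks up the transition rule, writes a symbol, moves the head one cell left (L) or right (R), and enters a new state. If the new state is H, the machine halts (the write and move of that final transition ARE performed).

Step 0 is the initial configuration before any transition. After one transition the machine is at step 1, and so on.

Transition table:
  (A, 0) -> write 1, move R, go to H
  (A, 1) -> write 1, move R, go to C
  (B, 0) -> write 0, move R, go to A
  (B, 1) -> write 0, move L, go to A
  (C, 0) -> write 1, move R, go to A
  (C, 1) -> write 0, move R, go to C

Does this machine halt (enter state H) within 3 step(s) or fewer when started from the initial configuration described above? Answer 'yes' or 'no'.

Step 1: in state A at pos 1, read 1 -> (A,1)->write 1,move R,goto C. Now: state=C, head=2, tape[0..4]=01110 (head:   ^)
Step 2: in state C at pos 2, read 1 -> (C,1)->write 0,move R,goto C. Now: state=C, head=3, tape[0..4]=01010 (head:    ^)
Step 3: in state C at pos 3, read 1 -> (C,1)->write 0,move R,goto C. Now: state=C, head=4, tape[0..5]=010000 (head:     ^)
After 3 step(s): state = C (not H) -> not halted within 3 -> no

Answer: no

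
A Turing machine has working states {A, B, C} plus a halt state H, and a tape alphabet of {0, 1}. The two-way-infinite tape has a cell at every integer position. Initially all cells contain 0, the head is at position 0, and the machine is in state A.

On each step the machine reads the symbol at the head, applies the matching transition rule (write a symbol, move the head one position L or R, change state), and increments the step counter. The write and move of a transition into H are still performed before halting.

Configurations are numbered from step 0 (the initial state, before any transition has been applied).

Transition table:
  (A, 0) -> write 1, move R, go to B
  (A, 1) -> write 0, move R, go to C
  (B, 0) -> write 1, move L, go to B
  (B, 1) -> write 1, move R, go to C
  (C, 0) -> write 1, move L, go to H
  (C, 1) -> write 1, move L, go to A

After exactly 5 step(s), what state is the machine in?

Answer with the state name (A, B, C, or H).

Answer: C

Derivation:
Step 1: in state A at pos 0, read 0 -> (A,0)->write 1,move R,goto B. Now: state=B, head=1, tape[-1..2]=0100 (head:   ^)
Step 2: in state B at pos 1, read 0 -> (B,0)->write 1,move L,goto B. Now: state=B, head=0, tape[-1..2]=0110 (head:  ^)
Step 3: in state B at pos 0, read 1 -> (B,1)->write 1,move R,goto C. Now: state=C, head=1, tape[-1..2]=0110 (head:   ^)
Step 4: in state C at pos 1, read 1 -> (C,1)->write 1,move L,goto A. Now: state=A, head=0, tape[-1..2]=0110 (head:  ^)
Step 5: in state A at pos 0, read 1 -> (A,1)->write 0,move R,goto C. Now: state=C, head=1, tape[-1..2]=0010 (head:   ^)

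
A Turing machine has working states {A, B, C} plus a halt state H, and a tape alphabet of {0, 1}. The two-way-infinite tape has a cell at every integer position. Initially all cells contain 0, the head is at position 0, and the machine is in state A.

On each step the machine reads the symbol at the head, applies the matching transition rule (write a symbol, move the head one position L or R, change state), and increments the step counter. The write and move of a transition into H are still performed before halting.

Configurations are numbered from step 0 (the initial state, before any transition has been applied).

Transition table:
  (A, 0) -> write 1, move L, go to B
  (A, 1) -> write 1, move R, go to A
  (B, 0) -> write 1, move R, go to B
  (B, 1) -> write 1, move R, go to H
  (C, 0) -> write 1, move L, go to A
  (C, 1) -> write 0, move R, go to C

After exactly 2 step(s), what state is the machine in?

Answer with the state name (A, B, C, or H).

Step 1: in state A at pos 0, read 0 -> (A,0)->write 1,move L,goto B. Now: state=B, head=-1, tape[-2..1]=0010 (head:  ^)
Step 2: in state B at pos -1, read 0 -> (B,0)->write 1,move R,goto B. Now: state=B, head=0, tape[-2..1]=0110 (head:   ^)

Answer: B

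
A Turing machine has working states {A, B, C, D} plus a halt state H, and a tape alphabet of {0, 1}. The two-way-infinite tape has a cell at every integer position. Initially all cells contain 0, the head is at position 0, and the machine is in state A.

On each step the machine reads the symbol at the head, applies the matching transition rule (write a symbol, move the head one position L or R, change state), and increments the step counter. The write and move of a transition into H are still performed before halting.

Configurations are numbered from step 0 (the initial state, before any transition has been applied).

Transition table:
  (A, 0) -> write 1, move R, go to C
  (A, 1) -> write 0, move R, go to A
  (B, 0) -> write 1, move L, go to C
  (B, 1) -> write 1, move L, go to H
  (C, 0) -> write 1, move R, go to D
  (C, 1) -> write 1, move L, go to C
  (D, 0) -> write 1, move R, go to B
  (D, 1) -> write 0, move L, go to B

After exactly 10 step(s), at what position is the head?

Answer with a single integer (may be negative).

Step 1: in state A at pos 0, read 0 -> (A,0)->write 1,move R,goto C. Now: state=C, head=1, tape[-1..2]=0100 (head:   ^)
Step 2: in state C at pos 1, read 0 -> (C,0)->write 1,move R,goto D. Now: state=D, head=2, tape[-1..3]=01100 (head:    ^)
Step 3: in state D at pos 2, read 0 -> (D,0)->write 1,move R,goto B. Now: state=B, head=3, tape[-1..4]=011100 (head:     ^)
Step 4: in state B at pos 3, read 0 -> (B,0)->write 1,move L,goto C. Now: state=C, head=2, tape[-1..4]=011110 (head:    ^)
Step 5: in state C at pos 2, read 1 -> (C,1)->write 1,move L,goto C. Now: state=C, head=1, tape[-1..4]=011110 (head:   ^)
Step 6: in state C at pos 1, read 1 -> (C,1)->write 1,move L,goto C. Now: state=C, head=0, tape[-1..4]=011110 (head:  ^)
Step 7: in state C at pos 0, read 1 -> (C,1)->write 1,move L,goto C. Now: state=C, head=-1, tape[-2..4]=0011110 (head:  ^)
Step 8: in state C at pos -1, read 0 -> (C,0)->write 1,move R,goto D. Now: state=D, head=0, tape[-2..4]=0111110 (head:   ^)
Step 9: in state D at pos 0, read 1 -> (D,1)->write 0,move L,goto B. Now: state=B, head=-1, tape[-2..4]=0101110 (head:  ^)
Step 10: in state B at pos -1, read 1 -> (B,1)->write 1,move L,goto H. Now: state=H, head=-2, tape[-3..4]=00101110 (head:  ^)

Answer: -2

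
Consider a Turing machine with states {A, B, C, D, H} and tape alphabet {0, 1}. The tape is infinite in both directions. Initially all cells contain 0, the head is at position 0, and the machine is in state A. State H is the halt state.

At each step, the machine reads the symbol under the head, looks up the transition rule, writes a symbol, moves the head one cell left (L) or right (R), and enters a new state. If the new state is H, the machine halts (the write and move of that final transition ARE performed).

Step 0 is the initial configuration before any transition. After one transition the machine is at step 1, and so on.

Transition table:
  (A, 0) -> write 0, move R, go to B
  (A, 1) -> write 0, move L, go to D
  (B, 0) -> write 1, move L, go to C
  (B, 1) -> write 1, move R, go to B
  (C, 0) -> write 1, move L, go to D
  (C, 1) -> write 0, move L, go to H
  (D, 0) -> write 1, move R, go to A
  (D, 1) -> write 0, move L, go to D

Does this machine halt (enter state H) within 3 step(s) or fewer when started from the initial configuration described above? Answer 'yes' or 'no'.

Answer: no

Derivation:
Step 1: in state A at pos 0, read 0 -> (A,0)->write 0,move R,goto B. Now: state=B, head=1, tape[-1..2]=0000 (head:   ^)
Step 2: in state B at pos 1, read 0 -> (B,0)->write 1,move L,goto C. Now: state=C, head=0, tape[-1..2]=0010 (head:  ^)
Step 3: in state C at pos 0, read 0 -> (C,0)->write 1,move L,goto D. Now: state=D, head=-1, tape[-2..2]=00110 (head:  ^)
After 3 step(s): state = D (not H) -> not halted within 3 -> no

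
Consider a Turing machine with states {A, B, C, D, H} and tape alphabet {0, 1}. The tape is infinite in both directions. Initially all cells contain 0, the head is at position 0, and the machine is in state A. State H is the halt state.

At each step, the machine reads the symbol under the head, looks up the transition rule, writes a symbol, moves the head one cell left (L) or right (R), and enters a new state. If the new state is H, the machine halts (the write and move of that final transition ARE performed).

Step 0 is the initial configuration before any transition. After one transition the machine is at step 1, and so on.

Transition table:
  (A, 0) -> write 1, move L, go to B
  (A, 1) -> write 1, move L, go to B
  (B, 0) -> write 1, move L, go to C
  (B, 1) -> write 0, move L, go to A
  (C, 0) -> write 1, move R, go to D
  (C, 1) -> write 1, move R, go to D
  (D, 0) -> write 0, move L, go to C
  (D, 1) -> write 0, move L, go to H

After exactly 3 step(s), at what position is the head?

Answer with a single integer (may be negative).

Answer: -1

Derivation:
Step 1: in state A at pos 0, read 0 -> (A,0)->write 1,move L,goto B. Now: state=B, head=-1, tape[-2..1]=0010 (head:  ^)
Step 2: in state B at pos -1, read 0 -> (B,0)->write 1,move L,goto C. Now: state=C, head=-2, tape[-3..1]=00110 (head:  ^)
Step 3: in state C at pos -2, read 0 -> (C,0)->write 1,move R,goto D. Now: state=D, head=-1, tape[-3..1]=01110 (head:   ^)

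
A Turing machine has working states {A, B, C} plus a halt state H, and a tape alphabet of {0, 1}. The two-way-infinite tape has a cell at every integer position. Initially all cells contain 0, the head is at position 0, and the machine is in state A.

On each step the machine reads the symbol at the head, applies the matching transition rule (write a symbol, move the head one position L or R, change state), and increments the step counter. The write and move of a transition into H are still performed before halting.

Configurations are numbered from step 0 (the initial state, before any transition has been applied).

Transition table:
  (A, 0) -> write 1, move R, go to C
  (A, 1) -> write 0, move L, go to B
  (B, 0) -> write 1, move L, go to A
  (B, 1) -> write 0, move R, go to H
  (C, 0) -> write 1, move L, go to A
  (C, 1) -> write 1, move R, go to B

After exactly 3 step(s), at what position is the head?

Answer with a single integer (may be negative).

Answer: -1

Derivation:
Step 1: in state A at pos 0, read 0 -> (A,0)->write 1,move R,goto C. Now: state=C, head=1, tape[-1..2]=0100 (head:   ^)
Step 2: in state C at pos 1, read 0 -> (C,0)->write 1,move L,goto A. Now: state=A, head=0, tape[-1..2]=0110 (head:  ^)
Step 3: in state A at pos 0, read 1 -> (A,1)->write 0,move L,goto B. Now: state=B, head=-1, tape[-2..2]=00010 (head:  ^)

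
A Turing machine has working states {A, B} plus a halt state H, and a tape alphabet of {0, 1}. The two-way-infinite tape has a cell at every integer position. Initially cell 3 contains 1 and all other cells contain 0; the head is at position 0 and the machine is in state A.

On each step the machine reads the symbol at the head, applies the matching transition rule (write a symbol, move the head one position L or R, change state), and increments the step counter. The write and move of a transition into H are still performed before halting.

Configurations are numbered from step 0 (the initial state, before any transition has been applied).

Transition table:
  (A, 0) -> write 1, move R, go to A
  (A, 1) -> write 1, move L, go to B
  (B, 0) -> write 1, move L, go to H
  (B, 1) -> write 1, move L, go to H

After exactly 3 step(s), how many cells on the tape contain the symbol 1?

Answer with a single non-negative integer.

Answer: 4

Derivation:
Step 1: in state A at pos 0, read 0 -> (A,0)->write 1,move R,goto A. Now: state=A, head=1, tape[-1..4]=010010 (head:   ^)
Step 2: in state A at pos 1, read 0 -> (A,0)->write 1,move R,goto A. Now: state=A, head=2, tape[-1..4]=011010 (head:    ^)
Step 3: in state A at pos 2, read 0 -> (A,0)->write 1,move R,goto A. Now: state=A, head=3, tape[-1..4]=011110 (head:     ^)
Cells containing 1 after step 3: {0, 1, 2, 3} -> 4 cell(s)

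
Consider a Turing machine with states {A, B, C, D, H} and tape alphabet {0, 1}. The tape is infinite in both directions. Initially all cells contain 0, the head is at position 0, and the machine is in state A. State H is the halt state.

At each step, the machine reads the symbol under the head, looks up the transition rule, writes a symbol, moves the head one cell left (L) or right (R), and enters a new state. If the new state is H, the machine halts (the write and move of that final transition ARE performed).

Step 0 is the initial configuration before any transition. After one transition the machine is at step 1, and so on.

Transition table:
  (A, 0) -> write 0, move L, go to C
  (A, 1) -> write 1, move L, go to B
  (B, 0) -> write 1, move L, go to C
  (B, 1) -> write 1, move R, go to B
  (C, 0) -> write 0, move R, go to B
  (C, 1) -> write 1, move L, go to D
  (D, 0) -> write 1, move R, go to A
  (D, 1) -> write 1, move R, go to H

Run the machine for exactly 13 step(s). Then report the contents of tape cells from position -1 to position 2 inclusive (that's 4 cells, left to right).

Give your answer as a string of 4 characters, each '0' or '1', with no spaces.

Answer: 1111

Derivation:
Step 1: in state A at pos 0, read 0 -> (A,0)->write 0,move L,goto C. Now: state=C, head=-1, tape[-2..1]=0000 (head:  ^)
Step 2: in state C at pos -1, read 0 -> (C,0)->write 0,move R,goto B. Now: state=B, head=0, tape[-2..1]=0000 (head:   ^)
Step 3: in state B at pos 0, read 0 -> (B,0)->write 1,move L,goto C. Now: state=C, head=-1, tape[-2..1]=0010 (head:  ^)
Step 4: in state C at pos -1, read 0 -> (C,0)->write 0,move R,goto B. Now: state=B, head=0, tape[-2..1]=0010 (head:   ^)
Step 5: in state B at pos 0, read 1 -> (B,1)->write 1,move R,goto B. Now: state=B, head=1, tape[-2..2]=00100 (head:    ^)
Step 6: in state B at pos 1, read 0 -> (B,0)->write 1,move L,goto C. Now: state=C, head=0, tape[-2..2]=00110 (head:   ^)
Step 7: in state C at pos 0, read 1 -> (C,1)->write 1,move L,goto D. Now: state=D, head=-1, tape[-2..2]=00110 (head:  ^)
Step 8: in state D at pos -1, read 0 -> (D,0)->write 1,move R,goto A. Now: state=A, head=0, tape[-2..2]=01110 (head:   ^)
Step 9: in state A at pos 0, read 1 -> (A,1)->write 1,move L,goto B. Now: state=B, head=-1, tape[-2..2]=01110 (head:  ^)
Step 10: in state B at pos -1, read 1 -> (B,1)->write 1,move R,goto B. Now: state=B, head=0, tape[-2..2]=01110 (head:   ^)
Step 11: in state B at pos 0, read 1 -> (B,1)->write 1,move R,goto B. Now: state=B, head=1, tape[-2..2]=01110 (head:    ^)
Step 12: in state B at pos 1, read 1 -> (B,1)->write 1,move R,goto B. Now: state=B, head=2, tape[-2..3]=011100 (head:     ^)
Step 13: in state B at pos 2, read 0 -> (B,0)->write 1,move L,goto C. Now: state=C, head=1, tape[-2..3]=011110 (head:    ^)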